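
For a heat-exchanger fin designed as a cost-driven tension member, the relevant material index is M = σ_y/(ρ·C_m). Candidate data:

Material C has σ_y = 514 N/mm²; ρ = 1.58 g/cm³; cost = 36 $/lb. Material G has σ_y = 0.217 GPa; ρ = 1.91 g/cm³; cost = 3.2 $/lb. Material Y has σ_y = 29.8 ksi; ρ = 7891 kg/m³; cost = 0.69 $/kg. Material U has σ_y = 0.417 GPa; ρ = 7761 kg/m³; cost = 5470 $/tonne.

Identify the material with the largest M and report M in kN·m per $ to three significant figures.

In SI units:
  material C: σ_y = 514.0 MPa, ρ = 1580 kg/m³, cost = 79.37 $/kg
  material G: σ_y = 217.0 MPa, ρ = 1910 kg/m³, cost = 7.055 $/kg
  material Y: σ_y = 205.5 MPa, ρ = 7891 kg/m³, cost = 0.6900 $/kg
  material U: σ_y = 417.0 MPa, ρ = 7761 kg/m³, cost = 5.470 $/kg
  material Y: M = 37.7 kN·m per $
  material G: M = 16.1 kN·m per $
  material U: M = 9.82 kN·m per $
  material C: M = 4.10 kN·m per $
Highest index: material Y.

material Y, M = 37.7 kN·m per $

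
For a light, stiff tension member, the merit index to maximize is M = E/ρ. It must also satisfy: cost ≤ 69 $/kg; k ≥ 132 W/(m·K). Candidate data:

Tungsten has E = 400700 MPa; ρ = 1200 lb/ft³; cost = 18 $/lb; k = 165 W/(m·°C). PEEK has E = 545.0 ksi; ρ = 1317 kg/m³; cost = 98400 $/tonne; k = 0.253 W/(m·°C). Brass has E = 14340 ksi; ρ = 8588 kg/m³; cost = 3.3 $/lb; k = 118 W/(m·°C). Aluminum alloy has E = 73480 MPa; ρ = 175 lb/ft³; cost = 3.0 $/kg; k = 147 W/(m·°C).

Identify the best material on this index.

aluminum alloy

Screen on constraints: cost ≤ 69 $/kg; k ≥ 132 W/(m·K). Survivors: tungsten, aluminum alloy.
After converting to SI:
  tungsten: E = 400.7 GPa, ρ = 19220 kg/m³
  aluminum alloy: E = 73.48 GPa, ρ = 2803 kg/m³
  aluminum alloy: M = 26.2 MN·m/kg
  tungsten: M = 20.8 MN·m/kg
Aluminum alloy has the largest M.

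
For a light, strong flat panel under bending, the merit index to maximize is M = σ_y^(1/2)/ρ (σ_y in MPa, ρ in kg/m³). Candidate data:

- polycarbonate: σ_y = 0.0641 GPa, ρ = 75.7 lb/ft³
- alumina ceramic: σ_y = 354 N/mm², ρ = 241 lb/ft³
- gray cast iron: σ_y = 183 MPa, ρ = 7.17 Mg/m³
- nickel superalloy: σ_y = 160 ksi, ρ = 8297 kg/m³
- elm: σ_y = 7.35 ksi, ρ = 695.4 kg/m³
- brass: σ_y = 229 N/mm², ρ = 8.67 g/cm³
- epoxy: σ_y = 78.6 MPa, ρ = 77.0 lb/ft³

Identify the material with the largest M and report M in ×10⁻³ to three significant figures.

elm, M = 10.2×10⁻³

Convert each candidate to consistent units, then evaluate M:
  polycarbonate: σ_y = 64.10 MPa, ρ = 1213 kg/m³
  alumina ceramic: σ_y = 354.0 MPa, ρ = 3860 kg/m³
  gray cast iron: σ_y = 183.0 MPa, ρ = 7170 kg/m³
  nickel superalloy: σ_y = 1103 MPa, ρ = 8297 kg/m³
  elm: σ_y = 50.68 MPa, ρ = 695.4 kg/m³
  brass: σ_y = 229.0 MPa, ρ = 8670 kg/m³
  epoxy: σ_y = 78.60 MPa, ρ = 1233 kg/m³
  elm: M = 10.2×10⁻³
  epoxy: M = 7.19×10⁻³
  polycarbonate: M = 6.60×10⁻³
  alumina ceramic: M = 4.87×10⁻³
  nickel superalloy: M = 4.00×10⁻³
  gray cast iron: M = 1.89×10⁻³
  brass: M = 1.75×10⁻³
Elm has the largest M.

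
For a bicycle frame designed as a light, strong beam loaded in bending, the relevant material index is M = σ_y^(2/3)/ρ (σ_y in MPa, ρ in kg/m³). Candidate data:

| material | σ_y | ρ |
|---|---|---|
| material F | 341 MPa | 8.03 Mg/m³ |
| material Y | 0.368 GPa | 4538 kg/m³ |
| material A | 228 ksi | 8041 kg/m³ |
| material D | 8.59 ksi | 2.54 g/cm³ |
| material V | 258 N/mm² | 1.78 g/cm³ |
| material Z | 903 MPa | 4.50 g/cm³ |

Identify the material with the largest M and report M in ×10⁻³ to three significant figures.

material V, M = 22.8×10⁻³

In SI units:
  material F: σ_y = 341.0 MPa, ρ = 8030 kg/m³
  material Y: σ_y = 368.0 MPa, ρ = 4538 kg/m³
  material A: σ_y = 1572 MPa, ρ = 8041 kg/m³
  material D: σ_y = 59.23 MPa, ρ = 2540 kg/m³
  material V: σ_y = 258.0 MPa, ρ = 1780 kg/m³
  material Z: σ_y = 903.0 MPa, ρ = 4500 kg/m³
  material V: M = 22.8×10⁻³
  material Z: M = 20.8×10⁻³
  material A: M = 16.8×10⁻³
  material Y: M = 11.3×10⁻³
  material F: M = 6.08×10⁻³
  material D: M = 5.98×10⁻³
Material V has the largest M.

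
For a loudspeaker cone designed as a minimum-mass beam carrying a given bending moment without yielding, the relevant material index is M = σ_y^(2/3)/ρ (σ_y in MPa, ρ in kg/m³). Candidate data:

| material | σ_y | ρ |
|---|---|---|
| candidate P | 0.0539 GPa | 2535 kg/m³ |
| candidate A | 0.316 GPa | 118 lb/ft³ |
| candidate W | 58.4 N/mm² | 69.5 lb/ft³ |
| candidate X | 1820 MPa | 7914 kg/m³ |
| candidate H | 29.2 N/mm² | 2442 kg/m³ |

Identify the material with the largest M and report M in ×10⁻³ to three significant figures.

candidate A, M = 24.5×10⁻³

Convert each candidate to consistent units, then evaluate M:
  candidate P: σ_y = 53.90 MPa, ρ = 2535 kg/m³
  candidate A: σ_y = 316.0 MPa, ρ = 1890 kg/m³
  candidate W: σ_y = 58.40 MPa, ρ = 1113 kg/m³
  candidate X: σ_y = 1820 MPa, ρ = 7914 kg/m³
  candidate H: σ_y = 29.20 MPa, ρ = 2442 kg/m³
  candidate A: M = 24.5×10⁻³
  candidate X: M = 18.8×10⁻³
  candidate W: M = 13.5×10⁻³
  candidate P: M = 5.63×10⁻³
  candidate H: M = 3.88×10⁻³
Candidate A ranks first.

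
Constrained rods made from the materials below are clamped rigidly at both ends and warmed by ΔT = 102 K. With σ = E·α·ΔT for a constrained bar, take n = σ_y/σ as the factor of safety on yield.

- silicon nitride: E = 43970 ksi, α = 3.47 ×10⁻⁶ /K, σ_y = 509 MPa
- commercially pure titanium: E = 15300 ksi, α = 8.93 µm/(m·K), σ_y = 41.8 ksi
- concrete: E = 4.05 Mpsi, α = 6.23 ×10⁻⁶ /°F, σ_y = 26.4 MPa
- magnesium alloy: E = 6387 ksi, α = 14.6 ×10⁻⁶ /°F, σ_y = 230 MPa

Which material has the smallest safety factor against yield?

Per material, after unit conversion:
  silicon nitride: E = 303.2, α = 3.47, σ_y = 509.0 → σ = 107 MPa, n = 4.74
  commercially pure titanium: E = 105.5, α = 8.93, σ_y = 288.2 → σ = 96.1 MPa, n = 3.00
  concrete: E = 27.92, α = 11.2, σ_y = 26.40 → σ = 31.9 MPa, n = 0.827
  magnesium alloy: E = 44.04, α = 26.3, σ_y = 230.0 → σ = 118 MPa, n = 1.95
The minimum is concrete at n = 0.827.

concrete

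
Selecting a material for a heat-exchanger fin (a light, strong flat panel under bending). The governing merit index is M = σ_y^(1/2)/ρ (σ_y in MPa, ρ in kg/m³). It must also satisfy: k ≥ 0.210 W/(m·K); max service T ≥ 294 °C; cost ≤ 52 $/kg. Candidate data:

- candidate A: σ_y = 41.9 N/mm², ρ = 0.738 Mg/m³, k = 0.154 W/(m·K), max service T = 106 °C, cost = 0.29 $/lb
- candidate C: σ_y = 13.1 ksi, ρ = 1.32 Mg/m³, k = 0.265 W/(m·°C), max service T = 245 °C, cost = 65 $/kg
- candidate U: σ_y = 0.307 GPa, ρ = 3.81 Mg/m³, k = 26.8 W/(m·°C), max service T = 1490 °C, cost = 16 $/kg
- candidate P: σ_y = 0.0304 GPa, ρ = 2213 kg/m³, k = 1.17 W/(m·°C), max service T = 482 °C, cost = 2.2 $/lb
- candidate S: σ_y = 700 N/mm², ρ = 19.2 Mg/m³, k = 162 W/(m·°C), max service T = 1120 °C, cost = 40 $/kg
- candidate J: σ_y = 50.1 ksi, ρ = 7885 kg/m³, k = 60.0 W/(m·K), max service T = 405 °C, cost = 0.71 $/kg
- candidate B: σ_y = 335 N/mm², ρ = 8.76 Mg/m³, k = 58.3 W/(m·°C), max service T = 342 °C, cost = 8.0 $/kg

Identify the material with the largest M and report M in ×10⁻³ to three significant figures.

candidate U, M = 4.60×10⁻³

Screen on constraints: k ≥ 0.210 W/(m·K); max service T ≥ 294 °C; cost ≤ 52 $/kg. Survivors: candidate U, candidate P, candidate S, candidate J, candidate B.
Putting every candidate on a common basis:
  candidate U: σ_y = 307.0 MPa, ρ = 3810 kg/m³
  candidate P: σ_y = 30.40 MPa, ρ = 2213 kg/m³
  candidate S: σ_y = 700.0 MPa, ρ = 19200 kg/m³
  candidate J: σ_y = 345.4 MPa, ρ = 7885 kg/m³
  candidate B: σ_y = 335.0 MPa, ρ = 8760 kg/m³
  candidate U: M = 4.60×10⁻³
  candidate P: M = 2.49×10⁻³
  candidate J: M = 2.36×10⁻³
  candidate B: M = 2.09×10⁻³
  candidate S: M = 1.38×10⁻³
Candidate U ranks first.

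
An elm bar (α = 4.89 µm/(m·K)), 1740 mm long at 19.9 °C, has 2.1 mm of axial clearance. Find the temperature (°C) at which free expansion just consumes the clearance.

267 °C

α·L₀·ΔT = 2.1 mm ⇒ ΔT = 2.1 / (4.89×10⁻⁶ × 1740.0) = 246.8 K.
T = 19.9 + 246.8 = 266.7 °C.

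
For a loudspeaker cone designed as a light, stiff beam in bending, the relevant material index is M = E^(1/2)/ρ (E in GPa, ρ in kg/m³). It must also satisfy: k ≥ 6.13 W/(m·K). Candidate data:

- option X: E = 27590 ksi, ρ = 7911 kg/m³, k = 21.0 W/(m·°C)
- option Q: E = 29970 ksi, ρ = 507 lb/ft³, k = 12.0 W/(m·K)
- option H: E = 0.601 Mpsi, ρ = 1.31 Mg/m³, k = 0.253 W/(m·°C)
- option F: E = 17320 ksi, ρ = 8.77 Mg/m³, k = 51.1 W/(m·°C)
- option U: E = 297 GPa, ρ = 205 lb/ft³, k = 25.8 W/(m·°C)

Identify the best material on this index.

Screen on constraints: k ≥ 6.13 W/(m·K). Survivors: option X, option Q, option F, option U.
Putting every candidate on a common basis:
  option X: E = 190.2 GPa, ρ = 7911 kg/m³
  option Q: E = 206.6 GPa, ρ = 8121 kg/m³
  option F: E = 119.4 GPa, ρ = 8770 kg/m³
  option U: E = 297.0 GPa, ρ = 3284 kg/m³
  option U: M = 5.25×10⁻³
  option Q: M = 1.77×10⁻³
  option X: M = 1.74×10⁻³
  option F: M = 1.25×10⁻³
Option U has the largest M.

option U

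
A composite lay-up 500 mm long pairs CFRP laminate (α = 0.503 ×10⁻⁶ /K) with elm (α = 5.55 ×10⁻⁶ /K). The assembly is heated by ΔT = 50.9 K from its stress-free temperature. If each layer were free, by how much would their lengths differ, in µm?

Δα = |0.503 − 5.55|×10⁻⁶/K = 5.05×10⁻⁶/K.
ΔL_mismatch = Δα·L·ΔT = 5.05×10⁻⁶ × 500.0 mm × 50.9 K = 128 µm.

128 µm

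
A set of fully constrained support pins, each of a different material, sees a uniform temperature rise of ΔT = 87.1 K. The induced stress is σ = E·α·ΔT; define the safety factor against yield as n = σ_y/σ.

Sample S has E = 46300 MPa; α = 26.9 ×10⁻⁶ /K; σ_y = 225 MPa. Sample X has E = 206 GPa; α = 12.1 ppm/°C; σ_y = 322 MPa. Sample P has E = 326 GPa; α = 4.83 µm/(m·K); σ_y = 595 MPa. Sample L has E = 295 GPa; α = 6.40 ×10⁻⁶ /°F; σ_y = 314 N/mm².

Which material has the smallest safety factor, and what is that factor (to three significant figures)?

With everything in SI (GPa, ×10⁻⁶/K, MPa):
  sample S: E = 46.30, α = 26.9, σ_y = 225.0 → σ = 108 MPa, n = 2.07
  sample X: E = 206.0, α = 12.1, σ_y = 322.0 → σ = 217 MPa, n = 1.48
  sample P: E = 326.0, α = 4.83, σ_y = 595.0 → σ = 137 MPa, n = 4.34
  sample L: E = 295.0, α = 11.5, σ_y = 314.0 → σ = 296 MPa, n = 1.06
The minimum is sample L at n = 1.06.

sample L, n = 1.06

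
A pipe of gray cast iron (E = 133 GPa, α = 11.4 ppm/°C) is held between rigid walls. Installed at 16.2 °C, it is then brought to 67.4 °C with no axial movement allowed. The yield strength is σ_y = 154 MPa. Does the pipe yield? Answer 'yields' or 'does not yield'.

does not yield

ΔT = 51.20 K. Constrained thermal stress σ = E·α·ΔT = 133.0×10³ MPa × 11.4×10⁻⁶ × 51.20 = 77.6 MPa (compressive).
Compare to σ_y = 154 MPa: σ < σ_y, so it does not yield.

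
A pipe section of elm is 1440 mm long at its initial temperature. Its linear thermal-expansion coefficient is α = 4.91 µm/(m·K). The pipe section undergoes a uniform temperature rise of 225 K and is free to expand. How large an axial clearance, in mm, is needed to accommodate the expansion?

ΔL = α·L₀·ΔT = 4.91×10⁻⁶ × 1440 mm × 225.0 K = 1.59 mm.

1.59 mm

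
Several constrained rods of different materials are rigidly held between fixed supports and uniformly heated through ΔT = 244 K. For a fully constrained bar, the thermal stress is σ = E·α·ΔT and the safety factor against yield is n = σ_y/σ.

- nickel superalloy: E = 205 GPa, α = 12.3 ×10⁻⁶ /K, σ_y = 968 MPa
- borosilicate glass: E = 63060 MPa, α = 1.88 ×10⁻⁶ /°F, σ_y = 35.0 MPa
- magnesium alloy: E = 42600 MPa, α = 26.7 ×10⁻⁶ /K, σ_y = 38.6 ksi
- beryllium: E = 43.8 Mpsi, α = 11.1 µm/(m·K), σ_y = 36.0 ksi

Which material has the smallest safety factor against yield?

Converting E to GPa, α to ×10⁻⁶/K, σ_y to MPa, then σ and n for each:
  nickel superalloy: E = 205.0, α = 12.3, σ_y = 968.0 → σ = 615 MPa, n = 1.57
  borosilicate glass: E = 63.06, α = 3.38, σ_y = 35.00 → σ = 52.1 MPa, n = 0.672
  magnesium alloy: E = 42.60, α = 26.7, σ_y = 266.1 → σ = 278 MPa, n = 0.959
  beryllium: E = 302.0, α = 11.1, σ_y = 248.2 → σ = 818 MPa, n = 0.303
The minimum is beryllium at n = 0.303.

beryllium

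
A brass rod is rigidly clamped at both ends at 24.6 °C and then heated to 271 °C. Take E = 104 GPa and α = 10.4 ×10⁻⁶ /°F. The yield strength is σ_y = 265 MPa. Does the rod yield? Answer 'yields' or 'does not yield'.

α = 10.4×10⁻⁶/°F × 9/5 = 18.7×10⁻⁶/K.
ΔT = 246.4 K. Constrained thermal stress σ = E·α·ΔT = 104.0×10³ MPa × 18.7×10⁻⁶ × 246.4 = 480 MPa (compressive).
Compare to σ_y = 265 MPa: σ ≥ σ_y, so it yields.

yields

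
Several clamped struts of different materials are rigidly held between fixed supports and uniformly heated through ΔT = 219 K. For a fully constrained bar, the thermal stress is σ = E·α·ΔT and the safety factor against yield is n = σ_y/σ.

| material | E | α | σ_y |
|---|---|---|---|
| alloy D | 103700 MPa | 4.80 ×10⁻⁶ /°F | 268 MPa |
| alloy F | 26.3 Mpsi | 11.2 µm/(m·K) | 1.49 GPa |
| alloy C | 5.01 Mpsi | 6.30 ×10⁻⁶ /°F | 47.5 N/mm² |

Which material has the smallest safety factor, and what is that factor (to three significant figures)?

Converting E to GPa, α to ×10⁻⁶/K, σ_y to MPa, then σ and n for each:
  alloy D: E = 103.7, α = 8.64, σ_y = 268.0 → σ = 196 MPa, n = 1.37
  alloy F: E = 181.3, α = 11.2, σ_y = 1490 → σ = 445 MPa, n = 3.35
  alloy C: E = 34.54, α = 11.3, σ_y = 47.50 → σ = 85.8 MPa, n = 0.554
Alloy C has the lowest safety factor, n = 0.554.

alloy C, n = 0.554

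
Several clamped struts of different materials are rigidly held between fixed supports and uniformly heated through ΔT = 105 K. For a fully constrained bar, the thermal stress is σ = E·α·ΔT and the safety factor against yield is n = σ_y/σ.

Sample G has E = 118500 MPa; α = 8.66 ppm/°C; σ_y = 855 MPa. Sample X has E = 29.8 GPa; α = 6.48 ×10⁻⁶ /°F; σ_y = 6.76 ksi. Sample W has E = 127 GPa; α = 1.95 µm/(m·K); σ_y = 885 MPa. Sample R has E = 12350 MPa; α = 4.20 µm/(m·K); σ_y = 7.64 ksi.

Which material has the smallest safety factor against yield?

In consistent units (E in GPa, α in ×10⁻⁶/K, σ_y in MPa):
  sample G: E = 118.5, α = 8.66, σ_y = 855.0 → σ = 108 MPa, n = 7.93
  sample X: E = 29.80, α = 11.7, σ_y = 46.61 → σ = 36.5 MPa, n = 1.28
  sample W: E = 127.0, α = 1.95, σ_y = 885.0 → σ = 26.0 MPa, n = 34.0
  sample R: E = 12.35, α = 4.20, σ_y = 52.68 → σ = 5.45 MPa, n = 9.67
Smallest n: sample X with n = 1.28.

sample X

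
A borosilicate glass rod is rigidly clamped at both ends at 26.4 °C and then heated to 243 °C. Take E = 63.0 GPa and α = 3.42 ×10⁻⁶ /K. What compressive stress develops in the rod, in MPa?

ΔT = 216.6 K. Constrained thermal stress σ = E·α·ΔT = 63.00×10³ MPa × 3.42×10⁻⁶ × 216.6 = 46.7 MPa (compressive).

46.7 MPa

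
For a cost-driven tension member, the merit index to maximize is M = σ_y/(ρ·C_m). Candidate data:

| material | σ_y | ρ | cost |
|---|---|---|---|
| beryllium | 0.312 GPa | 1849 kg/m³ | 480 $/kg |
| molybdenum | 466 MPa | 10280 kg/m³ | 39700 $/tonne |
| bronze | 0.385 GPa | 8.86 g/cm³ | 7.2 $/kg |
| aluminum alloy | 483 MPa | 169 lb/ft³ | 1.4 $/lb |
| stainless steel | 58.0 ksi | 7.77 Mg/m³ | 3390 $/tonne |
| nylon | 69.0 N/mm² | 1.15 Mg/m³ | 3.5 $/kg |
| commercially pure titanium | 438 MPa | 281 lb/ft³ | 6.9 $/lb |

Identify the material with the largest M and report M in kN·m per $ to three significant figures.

Normalizing units and computing the index:
  beryllium: σ_y = 312.0 MPa, ρ = 1849 kg/m³, cost = 480.0 $/kg
  molybdenum: σ_y = 466.0 MPa, ρ = 10280 kg/m³, cost = 39.70 $/kg
  bronze: σ_y = 385.0 MPa, ρ = 8860 kg/m³, cost = 7.200 $/kg
  aluminum alloy: σ_y = 483.0 MPa, ρ = 2707 kg/m³, cost = 3.086 $/kg
  stainless steel: σ_y = 399.9 MPa, ρ = 7770 kg/m³, cost = 3.390 $/kg
  nylon: σ_y = 69.00 MPa, ρ = 1150 kg/m³, cost = 3.500 $/kg
  commercially pure titanium: σ_y = 438.0 MPa, ρ = 4501 kg/m³, cost = 15.21 $/kg
  aluminum alloy: M = 57.8 kN·m per $
  nylon: M = 17.1 kN·m per $
  stainless steel: M = 15.2 kN·m per $
  commercially pure titanium: M = 6.40 kN·m per $
  bronze: M = 6.04 kN·m per $
  molybdenum: M = 1.14 kN·m per $
  beryllium: M = 0.352 kN·m per $
Highest index: aluminum alloy.

aluminum alloy, M = 57.8 kN·m per $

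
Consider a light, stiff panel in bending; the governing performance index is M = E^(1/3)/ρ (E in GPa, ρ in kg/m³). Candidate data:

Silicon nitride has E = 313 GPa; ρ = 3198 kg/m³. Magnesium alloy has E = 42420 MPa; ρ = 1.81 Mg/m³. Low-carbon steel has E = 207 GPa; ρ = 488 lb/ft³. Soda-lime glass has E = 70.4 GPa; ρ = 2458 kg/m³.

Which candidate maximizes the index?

silicon nitride

After converting to SI:
  silicon nitride: E = 313.0 GPa, ρ = 3198 kg/m³
  magnesium alloy: E = 42.42 GPa, ρ = 1810 kg/m³
  low-carbon steel: E = 207.0 GPa, ρ = 7817 kg/m³
  soda-lime glass: E = 70.40 GPa, ρ = 2458 kg/m³
  silicon nitride: M = 2.12×10⁻³
  magnesium alloy: M = 1.93×10⁻³
  soda-lime glass: M = 1.68×10⁻³
  low-carbon steel: M = 0.757×10⁻³
Silicon nitride ranks first.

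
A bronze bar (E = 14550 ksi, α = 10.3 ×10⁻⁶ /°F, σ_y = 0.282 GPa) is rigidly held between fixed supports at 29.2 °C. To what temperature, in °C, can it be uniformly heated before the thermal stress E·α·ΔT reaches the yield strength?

181 °C

E = 14550 ksi = 100.3 GPa.
α = 10.3×10⁻⁶/°F × 9/5 = 18.5×10⁻⁶/K.
σ_y = 0.282 GPa = 282.0 MPa.
E·α·ΔT = 282.0 MPa ⇒ ΔT = 282.0 / (100.3×10³ × 18.5×10⁻⁶) = 151.6 K.
T = 29.2 + 151.6 = 180.8 °C.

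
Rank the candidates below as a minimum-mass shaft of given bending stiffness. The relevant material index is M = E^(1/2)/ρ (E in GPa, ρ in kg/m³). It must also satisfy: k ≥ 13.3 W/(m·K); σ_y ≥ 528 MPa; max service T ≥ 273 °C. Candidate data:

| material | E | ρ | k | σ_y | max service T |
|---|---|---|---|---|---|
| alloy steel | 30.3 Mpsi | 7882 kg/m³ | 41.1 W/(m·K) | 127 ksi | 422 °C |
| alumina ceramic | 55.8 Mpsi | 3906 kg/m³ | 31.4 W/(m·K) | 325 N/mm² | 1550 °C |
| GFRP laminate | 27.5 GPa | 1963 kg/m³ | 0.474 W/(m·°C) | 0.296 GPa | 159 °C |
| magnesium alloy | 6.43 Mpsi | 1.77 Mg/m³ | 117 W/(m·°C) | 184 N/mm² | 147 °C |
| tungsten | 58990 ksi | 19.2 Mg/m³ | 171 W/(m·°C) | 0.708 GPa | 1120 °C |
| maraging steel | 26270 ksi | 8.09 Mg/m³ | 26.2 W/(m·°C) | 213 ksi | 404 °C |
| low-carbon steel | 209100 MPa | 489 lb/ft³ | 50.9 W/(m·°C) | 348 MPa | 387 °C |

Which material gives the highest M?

Screen on constraints: k ≥ 13.3 W/(m·K); σ_y ≥ 528 MPa; max service T ≥ 273 °C. Survivors: alloy steel, tungsten, maraging steel.
Convert each candidate to consistent units, then evaluate M:
  alloy steel: E = 208.9 GPa, ρ = 7882 kg/m³
  tungsten: E = 406.7 GPa, ρ = 19200 kg/m³
  maraging steel: E = 181.1 GPa, ρ = 8090 kg/m³
  alloy steel: M = 1.83×10⁻³
  maraging steel: M = 1.66×10⁻³
  tungsten: M = 1.05×10⁻³
Alloy steel has the largest M.

alloy steel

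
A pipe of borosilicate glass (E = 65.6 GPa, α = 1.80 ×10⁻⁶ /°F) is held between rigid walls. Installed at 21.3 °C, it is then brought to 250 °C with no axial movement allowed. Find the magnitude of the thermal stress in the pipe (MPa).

α = 1.80×10⁻⁶/°F × 9/5 = 3.24×10⁻⁶/K.
ΔT = 228.7 K. Constrained thermal stress σ = E·α·ΔT = 65.60×10³ MPa × 3.24×10⁻⁶ × 228.7 = 48.6 MPa (compressive).

48.6 MPa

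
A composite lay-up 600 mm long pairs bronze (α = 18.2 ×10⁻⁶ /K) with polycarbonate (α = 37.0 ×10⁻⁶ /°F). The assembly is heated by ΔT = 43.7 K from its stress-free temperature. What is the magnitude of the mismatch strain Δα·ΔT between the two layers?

polycarbonate: α = 37.0×10⁻⁶/°F × 9/5 = 66.6×10⁻⁶/K.
Δα = |18.2 − 66.6|×10⁻⁶/K = 48.4×10⁻⁶/K.
Mismatch strain = Δα·ΔT = 48.4×10⁻⁶ × 43.7 = 2.12×10⁻³.

2.12×10⁻³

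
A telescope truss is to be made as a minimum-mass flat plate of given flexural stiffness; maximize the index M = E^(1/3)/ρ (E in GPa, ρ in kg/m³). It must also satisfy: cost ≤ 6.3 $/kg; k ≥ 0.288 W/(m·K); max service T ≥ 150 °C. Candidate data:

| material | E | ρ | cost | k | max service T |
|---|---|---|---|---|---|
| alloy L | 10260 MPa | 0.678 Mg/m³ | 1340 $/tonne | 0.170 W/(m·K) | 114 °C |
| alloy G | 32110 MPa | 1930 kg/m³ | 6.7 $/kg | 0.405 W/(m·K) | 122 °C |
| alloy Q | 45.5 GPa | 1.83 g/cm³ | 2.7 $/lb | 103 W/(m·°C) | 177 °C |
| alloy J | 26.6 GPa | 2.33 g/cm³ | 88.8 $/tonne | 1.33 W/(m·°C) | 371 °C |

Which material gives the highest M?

Screen on constraints: cost ≤ 6.3 $/kg; k ≥ 0.288 W/(m·K); max service T ≥ 150 °C. Survivors: alloy Q, alloy J.
Normalizing units and computing the index:
  alloy Q: E = 45.50 GPa, ρ = 1830 kg/m³
  alloy J: E = 26.60 GPa, ρ = 2330 kg/m³
  alloy Q: M = 1.95×10⁻³
  alloy J: M = 1.28×10⁻³
The maximum is for alloy Q.

alloy Q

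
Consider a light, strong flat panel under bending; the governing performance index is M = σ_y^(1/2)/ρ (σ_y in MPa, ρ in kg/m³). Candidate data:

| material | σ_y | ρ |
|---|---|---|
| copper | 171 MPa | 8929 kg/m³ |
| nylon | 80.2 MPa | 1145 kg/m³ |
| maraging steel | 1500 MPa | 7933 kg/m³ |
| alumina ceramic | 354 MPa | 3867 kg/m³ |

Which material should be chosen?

nylon

Evaluate M for each candidate:
  nylon: M = 7.82×10⁻³
  maraging steel: M = 4.88×10⁻³
  alumina ceramic: M = 4.87×10⁻³
  copper: M = 1.46×10⁻³
Highest index: nylon.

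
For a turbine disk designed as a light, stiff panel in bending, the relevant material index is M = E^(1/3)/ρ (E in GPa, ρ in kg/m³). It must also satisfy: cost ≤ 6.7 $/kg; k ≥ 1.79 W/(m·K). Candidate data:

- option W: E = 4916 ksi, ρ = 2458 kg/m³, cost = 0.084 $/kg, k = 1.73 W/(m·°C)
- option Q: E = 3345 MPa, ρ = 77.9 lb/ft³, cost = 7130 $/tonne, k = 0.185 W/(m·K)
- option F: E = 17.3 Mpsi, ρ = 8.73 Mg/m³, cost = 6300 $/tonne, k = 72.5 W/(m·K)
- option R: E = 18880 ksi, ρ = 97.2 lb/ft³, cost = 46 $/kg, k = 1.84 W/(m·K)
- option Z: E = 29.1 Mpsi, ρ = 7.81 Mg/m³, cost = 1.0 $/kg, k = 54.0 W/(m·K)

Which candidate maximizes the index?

option Z

Screen on constraints: cost ≤ 6.7 $/kg; k ≥ 1.79 W/(m·K). Survivors: option F, option Z.
Putting every candidate on a common basis:
  option F: E = 119.3 GPa, ρ = 8730 kg/m³
  option Z: E = 200.6 GPa, ρ = 7810 kg/m³
  option Z: M = 0.750×10⁻³
  option F: M = 0.564×10⁻³
Option Z ranks first.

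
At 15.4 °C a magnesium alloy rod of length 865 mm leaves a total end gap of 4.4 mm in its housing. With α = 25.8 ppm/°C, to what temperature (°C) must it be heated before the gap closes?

213 °C

α·L₀·ΔT = 4.4 mm ⇒ ΔT = 4.4 / (25.8×10⁻⁶ × 865.0) = 197.2 K.
T = 15.4 + 197.2 = 212.6 °C.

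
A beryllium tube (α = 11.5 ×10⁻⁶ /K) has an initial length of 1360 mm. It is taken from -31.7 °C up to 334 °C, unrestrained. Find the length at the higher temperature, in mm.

1365.7 mm

ΔT = 334 − (-31.7) = 365.7 K.
ΔL = α·L₀·ΔT = 11.5×10⁻⁶ × 1360 mm × 365.7 K = 5.72 mm.
L = L₀ + ΔL = 1360 + 5.72 = 1365.7 mm.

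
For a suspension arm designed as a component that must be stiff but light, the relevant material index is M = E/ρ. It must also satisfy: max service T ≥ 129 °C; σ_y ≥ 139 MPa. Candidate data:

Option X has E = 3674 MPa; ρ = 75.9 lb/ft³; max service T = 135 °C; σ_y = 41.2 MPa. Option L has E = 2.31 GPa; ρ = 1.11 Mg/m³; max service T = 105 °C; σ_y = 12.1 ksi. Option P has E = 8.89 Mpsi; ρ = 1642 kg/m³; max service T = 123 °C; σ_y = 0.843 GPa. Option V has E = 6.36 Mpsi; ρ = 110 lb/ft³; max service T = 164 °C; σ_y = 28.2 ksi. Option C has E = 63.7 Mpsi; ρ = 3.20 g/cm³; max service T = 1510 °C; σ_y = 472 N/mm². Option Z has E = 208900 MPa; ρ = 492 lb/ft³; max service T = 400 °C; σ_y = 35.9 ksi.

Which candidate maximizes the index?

Screen on constraints: max service T ≥ 129 °C; σ_y ≥ 139 MPa. Survivors: option V, option C, option Z.
Putting every candidate on a common basis:
  option V: E = 43.85 GPa, ρ = 1762 kg/m³
  option C: E = 439.2 GPa, ρ = 3200 kg/m³
  option Z: E = 208.9 GPa, ρ = 7881 kg/m³
  option C: M = 137 MN·m/kg
  option Z: M = 26.5 MN·m/kg
  option V: M = 24.9 MN·m/kg
Option C ranks first.

option C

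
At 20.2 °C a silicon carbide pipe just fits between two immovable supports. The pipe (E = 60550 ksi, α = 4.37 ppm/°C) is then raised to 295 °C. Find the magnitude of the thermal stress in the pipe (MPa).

501 MPa

E = 60550 ksi = 417.5 GPa.
ΔT = 274.8 K. Constrained thermal stress σ = E·α·ΔT = 417.5×10³ MPa × 4.37×10⁻⁶ × 274.8 = 501 MPa (compressive).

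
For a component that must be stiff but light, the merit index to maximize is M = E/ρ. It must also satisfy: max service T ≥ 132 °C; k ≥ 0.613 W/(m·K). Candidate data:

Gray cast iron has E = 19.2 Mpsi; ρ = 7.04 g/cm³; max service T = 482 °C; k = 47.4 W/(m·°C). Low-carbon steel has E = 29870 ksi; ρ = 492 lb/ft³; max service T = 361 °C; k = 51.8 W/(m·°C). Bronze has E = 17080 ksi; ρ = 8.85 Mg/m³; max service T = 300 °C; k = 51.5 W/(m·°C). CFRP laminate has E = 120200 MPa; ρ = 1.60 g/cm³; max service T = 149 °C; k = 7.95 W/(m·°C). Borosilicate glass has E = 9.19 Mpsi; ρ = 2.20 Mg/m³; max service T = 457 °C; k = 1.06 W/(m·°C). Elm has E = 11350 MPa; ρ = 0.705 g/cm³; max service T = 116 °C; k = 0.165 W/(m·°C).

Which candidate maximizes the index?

CFRP laminate

Screen on constraints: max service T ≥ 132 °C; k ≥ 0.613 W/(m·K). Survivors: gray cast iron, low-carbon steel, bronze, CFRP laminate, borosilicate glass.
Convert each candidate to consistent units, then evaluate M:
  gray cast iron: E = 132.4 GPa, ρ = 7040 kg/m³
  low-carbon steel: E = 205.9 GPa, ρ = 7881 kg/m³
  bronze: E = 117.8 GPa, ρ = 8850 kg/m³
  CFRP laminate: E = 120.2 GPa, ρ = 1600 kg/m³
  borosilicate glass: E = 63.36 GPa, ρ = 2200 kg/m³
  CFRP laminate: M = 75.1 MN·m/kg
  borosilicate glass: M = 28.8 MN·m/kg
  low-carbon steel: M = 26.1 MN·m/kg
  gray cast iron: M = 18.8 MN·m/kg
  bronze: M = 13.3 MN·m/kg
The maximum is for CFRP laminate.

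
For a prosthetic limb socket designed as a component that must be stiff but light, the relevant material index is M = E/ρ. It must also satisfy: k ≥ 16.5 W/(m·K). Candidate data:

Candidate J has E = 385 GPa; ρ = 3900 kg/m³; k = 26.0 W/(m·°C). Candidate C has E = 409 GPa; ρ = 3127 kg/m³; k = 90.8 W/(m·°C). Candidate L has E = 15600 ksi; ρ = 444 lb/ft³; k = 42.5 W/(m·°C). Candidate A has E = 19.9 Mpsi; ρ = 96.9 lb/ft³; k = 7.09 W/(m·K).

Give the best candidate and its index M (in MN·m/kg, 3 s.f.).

candidate C, M = 131 MN·m/kg

Screen on constraints: k ≥ 16.5 W/(m·K). Survivors: candidate J, candidate C, candidate L.
Putting every candidate on a common basis:
  candidate J: E = 385.0 GPa, ρ = 3900 kg/m³
  candidate C: E = 409.0 GPa, ρ = 3127 kg/m³
  candidate L: E = 107.6 GPa, ρ = 7112 kg/m³
  candidate C: M = 131 MN·m/kg
  candidate J: M = 98.7 MN·m/kg
  candidate L: M = 15.1 MN·m/kg
Candidate C has the largest M.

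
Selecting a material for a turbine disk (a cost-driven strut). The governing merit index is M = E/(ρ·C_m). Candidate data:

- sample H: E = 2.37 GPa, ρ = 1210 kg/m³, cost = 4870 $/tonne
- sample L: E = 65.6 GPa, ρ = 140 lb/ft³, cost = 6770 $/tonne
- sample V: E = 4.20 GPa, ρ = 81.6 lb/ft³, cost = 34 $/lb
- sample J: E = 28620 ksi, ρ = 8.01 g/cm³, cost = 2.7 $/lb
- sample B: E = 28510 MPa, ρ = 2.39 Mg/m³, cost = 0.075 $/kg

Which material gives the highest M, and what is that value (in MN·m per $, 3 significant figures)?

Normalizing units and computing the index:
  sample H: E = 2.370 GPa, ρ = 1210 kg/m³, cost = 4.870 $/kg
  sample L: E = 65.60 GPa, ρ = 2243 kg/m³, cost = 6.770 $/kg
  sample V: E = 4.200 GPa, ρ = 1307 kg/m³, cost = 74.96 $/kg
  sample J: E = 197.3 GPa, ρ = 8010 kg/m³, cost = 5.952 $/kg
  sample B: E = 28.51 GPa, ρ = 2390 kg/m³, cost = 0.07500 $/kg
  sample B: M = 159 MN·m per $
  sample L: M = 4.32 MN·m per $
  sample J: M = 4.14 MN·m per $
  sample H: M = 0.402 MN·m per $
  sample V: M = 0.0429 MN·m per $
Sample B has the largest M.

sample B, M = 159 MN·m per $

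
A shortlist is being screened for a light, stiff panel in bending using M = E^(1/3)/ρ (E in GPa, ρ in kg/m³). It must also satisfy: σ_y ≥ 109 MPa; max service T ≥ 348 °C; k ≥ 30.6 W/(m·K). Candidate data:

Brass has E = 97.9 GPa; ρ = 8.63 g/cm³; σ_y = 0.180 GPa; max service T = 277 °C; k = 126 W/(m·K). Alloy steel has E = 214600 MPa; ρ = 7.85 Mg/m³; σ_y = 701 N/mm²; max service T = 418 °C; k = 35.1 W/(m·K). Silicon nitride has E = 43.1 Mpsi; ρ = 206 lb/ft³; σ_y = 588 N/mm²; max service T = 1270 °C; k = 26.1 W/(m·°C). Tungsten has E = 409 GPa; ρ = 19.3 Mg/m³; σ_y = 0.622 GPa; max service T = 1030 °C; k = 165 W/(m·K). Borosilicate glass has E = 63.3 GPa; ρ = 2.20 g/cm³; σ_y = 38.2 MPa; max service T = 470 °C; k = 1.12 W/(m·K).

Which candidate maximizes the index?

Screen on constraints: σ_y ≥ 109 MPa; max service T ≥ 348 °C; k ≥ 30.6 W/(m·K). Survivors: alloy steel, tungsten.
In SI units:
  alloy steel: E = 214.6 GPa, ρ = 7850 kg/m³
  tungsten: E = 409.0 GPa, ρ = 19300 kg/m³
  alloy steel: M = 0.763×10⁻³
  tungsten: M = 0.385×10⁻³
Alloy steel ranks first.

alloy steel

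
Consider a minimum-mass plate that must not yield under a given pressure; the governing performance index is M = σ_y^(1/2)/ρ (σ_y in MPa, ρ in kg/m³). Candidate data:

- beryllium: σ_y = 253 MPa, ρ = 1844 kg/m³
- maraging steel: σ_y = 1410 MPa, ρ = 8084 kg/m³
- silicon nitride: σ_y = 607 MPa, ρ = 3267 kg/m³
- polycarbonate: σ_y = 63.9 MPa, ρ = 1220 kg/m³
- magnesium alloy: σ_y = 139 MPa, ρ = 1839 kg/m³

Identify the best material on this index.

Per-candidate index values:
  beryllium: M = 8.63×10⁻³
  silicon nitride: M = 7.54×10⁻³
  polycarbonate: M = 6.55×10⁻³
  magnesium alloy: M = 6.41×10⁻³
  maraging steel: M = 4.64×10⁻³
Beryllium ranks first.

beryllium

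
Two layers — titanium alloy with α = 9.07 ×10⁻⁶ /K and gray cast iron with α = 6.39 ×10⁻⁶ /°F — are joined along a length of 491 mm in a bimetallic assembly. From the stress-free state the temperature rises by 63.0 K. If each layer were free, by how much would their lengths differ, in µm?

75.2 µm

gray cast iron: α = 6.39×10⁻⁶/°F × 9/5 = 11.5×10⁻⁶/K.
Δα = |9.07 − 11.5|×10⁻⁶/K = 2.43×10⁻⁶/K.
ΔL_mismatch = Δα·L·ΔT = 2.43×10⁻⁶ × 491.0 mm × 63.0 K = 75.2 µm.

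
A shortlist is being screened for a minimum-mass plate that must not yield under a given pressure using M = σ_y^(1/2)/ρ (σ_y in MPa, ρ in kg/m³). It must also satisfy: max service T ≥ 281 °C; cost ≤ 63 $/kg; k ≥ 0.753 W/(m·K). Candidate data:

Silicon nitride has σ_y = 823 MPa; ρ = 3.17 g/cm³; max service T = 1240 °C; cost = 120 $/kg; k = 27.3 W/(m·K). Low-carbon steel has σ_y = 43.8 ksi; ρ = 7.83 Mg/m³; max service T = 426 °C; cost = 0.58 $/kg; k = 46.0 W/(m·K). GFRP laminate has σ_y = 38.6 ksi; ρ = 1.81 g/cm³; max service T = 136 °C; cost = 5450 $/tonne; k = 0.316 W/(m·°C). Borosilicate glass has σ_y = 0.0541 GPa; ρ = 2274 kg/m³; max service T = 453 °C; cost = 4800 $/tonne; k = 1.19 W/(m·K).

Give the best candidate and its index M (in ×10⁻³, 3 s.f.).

borosilicate glass, M = 3.23×10⁻³

Screen on constraints: max service T ≥ 281 °C; cost ≤ 63 $/kg; k ≥ 0.753 W/(m·K). Survivors: low-carbon steel, borosilicate glass.
In SI units:
  low-carbon steel: σ_y = 302.0 MPa, ρ = 7830 kg/m³
  borosilicate glass: σ_y = 54.10 MPa, ρ = 2274 kg/m³
  borosilicate glass: M = 3.23×10⁻³
  low-carbon steel: M = 2.22×10⁻³
Borosilicate glass ranks first.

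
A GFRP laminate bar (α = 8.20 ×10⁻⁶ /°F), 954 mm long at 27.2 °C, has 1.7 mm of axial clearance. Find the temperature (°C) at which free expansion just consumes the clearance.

α = 8.20×10⁻⁶/°F × 9/5 = 14.8×10⁻⁶/K.
α·L₀·ΔT = 1.7 mm ⇒ ΔT = 1.7 / (14.8×10⁻⁶ × 954.0) = 120.7 K.
T = 27.2 + 120.7 = 147.9 °C.

148 °C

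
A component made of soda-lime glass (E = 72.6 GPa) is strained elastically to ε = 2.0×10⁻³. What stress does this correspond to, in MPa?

σ = E·ε = 72600 MPa × 2.0×10⁻³ = 145 MPa.

145 MPa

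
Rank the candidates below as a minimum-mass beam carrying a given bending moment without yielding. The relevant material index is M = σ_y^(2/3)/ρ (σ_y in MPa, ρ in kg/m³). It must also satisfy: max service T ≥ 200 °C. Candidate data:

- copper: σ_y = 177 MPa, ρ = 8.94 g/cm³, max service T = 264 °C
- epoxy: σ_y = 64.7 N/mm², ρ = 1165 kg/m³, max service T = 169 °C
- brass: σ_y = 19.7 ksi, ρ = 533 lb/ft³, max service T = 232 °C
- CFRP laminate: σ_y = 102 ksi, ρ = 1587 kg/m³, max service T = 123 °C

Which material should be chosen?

copper

Screen on constraints: max service T ≥ 200 °C. Survivors: copper, brass.
Putting every candidate on a common basis:
  copper: σ_y = 177.0 MPa, ρ = 8940 kg/m³
  brass: σ_y = 135.8 MPa, ρ = 8538 kg/m³
  copper: M = 3.53×10⁻³
  brass: M = 3.09×10⁻³
Highest index: copper.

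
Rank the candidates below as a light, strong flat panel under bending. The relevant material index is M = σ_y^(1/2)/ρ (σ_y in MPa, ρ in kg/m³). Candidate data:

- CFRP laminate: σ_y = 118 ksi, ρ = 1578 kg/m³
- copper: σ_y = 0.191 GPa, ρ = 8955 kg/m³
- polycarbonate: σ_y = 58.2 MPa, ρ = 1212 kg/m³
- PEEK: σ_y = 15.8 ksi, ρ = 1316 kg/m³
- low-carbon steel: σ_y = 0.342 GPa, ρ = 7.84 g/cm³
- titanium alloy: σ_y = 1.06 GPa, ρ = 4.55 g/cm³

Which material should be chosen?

In SI units:
  CFRP laminate: σ_y = 813.6 MPa, ρ = 1578 kg/m³
  copper: σ_y = 191.0 MPa, ρ = 8955 kg/m³
  polycarbonate: σ_y = 58.20 MPa, ρ = 1212 kg/m³
  PEEK: σ_y = 108.9 MPa, ρ = 1316 kg/m³
  low-carbon steel: σ_y = 342.0 MPa, ρ = 7840 kg/m³
  titanium alloy: σ_y = 1060 MPa, ρ = 4550 kg/m³
  CFRP laminate: M = 18.1×10⁻³
  PEEK: M = 7.93×10⁻³
  titanium alloy: M = 7.16×10⁻³
  polycarbonate: M = 6.29×10⁻³
  low-carbon steel: M = 2.36×10⁻³
  copper: M = 1.54×10⁻³
CFRP laminate has the largest M.

CFRP laminate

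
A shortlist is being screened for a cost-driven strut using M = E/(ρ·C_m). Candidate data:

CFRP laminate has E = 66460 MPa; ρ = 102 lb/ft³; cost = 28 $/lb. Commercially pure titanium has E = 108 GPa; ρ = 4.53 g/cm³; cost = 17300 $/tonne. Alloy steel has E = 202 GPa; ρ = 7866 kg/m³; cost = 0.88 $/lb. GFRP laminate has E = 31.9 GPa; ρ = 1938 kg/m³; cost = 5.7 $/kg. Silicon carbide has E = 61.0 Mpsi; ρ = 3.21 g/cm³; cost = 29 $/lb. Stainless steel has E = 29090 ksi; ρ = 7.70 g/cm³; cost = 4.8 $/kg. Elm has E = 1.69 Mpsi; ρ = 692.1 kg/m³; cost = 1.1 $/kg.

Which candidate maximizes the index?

elm

In SI units:
  CFRP laminate: E = 66.46 GPa, ρ = 1634 kg/m³, cost = 61.73 $/kg
  commercially pure titanium: E = 108.0 GPa, ρ = 4530 kg/m³, cost = 17.30 $/kg
  alloy steel: E = 202.0 GPa, ρ = 7866 kg/m³, cost = 1.940 $/kg
  GFRP laminate: E = 31.90 GPa, ρ = 1938 kg/m³, cost = 5.700 $/kg
  silicon carbide: E = 420.6 GPa, ρ = 3210 kg/m³, cost = 63.93 $/kg
  stainless steel: E = 200.6 GPa, ρ = 7700 kg/m³, cost = 4.800 $/kg
  elm: E = 11.65 GPa, ρ = 692.1 kg/m³, cost = 1.100 $/kg
  elm: M = 15.3 MN·m per $
  alloy steel: M = 13.2 MN·m per $
  stainless steel: M = 5.43 MN·m per $
  GFRP laminate: M = 2.89 MN·m per $
  silicon carbide: M = 2.05 MN·m per $
  commercially pure titanium: M = 1.38 MN·m per $
  CFRP laminate: M = 0.659 MN·m per $
Highest index: elm.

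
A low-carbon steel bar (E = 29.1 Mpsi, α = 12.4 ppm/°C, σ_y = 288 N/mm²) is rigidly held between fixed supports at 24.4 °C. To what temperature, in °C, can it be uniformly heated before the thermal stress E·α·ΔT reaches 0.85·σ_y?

123 °C

E = 29.1 Mpsi = 200.6 GPa.
σ_y = 288 N/mm² = 288.0 MPa.
E·α·ΔT = 244.8 MPa ⇒ ΔT = 244.8 / (200.6×10³ × 12.4×10⁻⁶) = 98.40 K.
T = 24.4 + 98.40 = 122.8 °C.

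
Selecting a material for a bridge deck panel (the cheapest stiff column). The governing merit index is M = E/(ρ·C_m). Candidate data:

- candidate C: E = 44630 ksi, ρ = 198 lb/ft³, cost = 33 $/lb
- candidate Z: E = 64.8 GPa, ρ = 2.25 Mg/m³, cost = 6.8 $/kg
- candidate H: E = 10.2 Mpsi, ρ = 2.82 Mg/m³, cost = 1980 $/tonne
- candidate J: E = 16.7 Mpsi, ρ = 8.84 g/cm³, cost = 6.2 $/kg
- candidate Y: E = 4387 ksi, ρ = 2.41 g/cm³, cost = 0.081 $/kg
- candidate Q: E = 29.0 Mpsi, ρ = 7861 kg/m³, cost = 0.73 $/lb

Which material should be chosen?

candidate Y

Putting every candidate on a common basis:
  candidate C: E = 307.7 GPa, ρ = 3172 kg/m³, cost = 72.75 $/kg
  candidate Z: E = 64.80 GPa, ρ = 2250 kg/m³, cost = 6.800 $/kg
  candidate H: E = 70.33 GPa, ρ = 2820 kg/m³, cost = 1.980 $/kg
  candidate J: E = 115.1 GPa, ρ = 8840 kg/m³, cost = 6.200 $/kg
  candidate Y: E = 30.25 GPa, ρ = 2410 kg/m³, cost = 0.08100 $/kg
  candidate Q: E = 199.9 GPa, ρ = 7861 kg/m³, cost = 1.609 $/kg
  candidate Y: M = 155 MN·m per $
  candidate Q: M = 15.8 MN·m per $
  candidate H: M = 12.6 MN·m per $
  candidate Z: M = 4.24 MN·m per $
  candidate J: M = 2.10 MN·m per $
  candidate C: M = 1.33 MN·m per $
Candidate Y has the largest M.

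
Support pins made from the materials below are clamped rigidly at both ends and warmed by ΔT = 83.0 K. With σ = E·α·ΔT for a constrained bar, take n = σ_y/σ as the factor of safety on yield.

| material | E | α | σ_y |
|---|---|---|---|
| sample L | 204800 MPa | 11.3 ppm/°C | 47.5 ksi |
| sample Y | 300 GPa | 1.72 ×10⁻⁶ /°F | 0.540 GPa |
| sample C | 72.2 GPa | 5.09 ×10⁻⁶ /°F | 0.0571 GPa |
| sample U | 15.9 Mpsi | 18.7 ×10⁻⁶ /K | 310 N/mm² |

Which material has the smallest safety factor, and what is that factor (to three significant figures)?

sample C, n = 1.04

With everything in SI (GPa, ×10⁻⁶/K, MPa):
  sample L: E = 204.8, α = 11.3, σ_y = 327.5 → σ = 192 MPa, n = 1.71
  sample Y: E = 300.0, α = 3.10, σ_y = 540.0 → σ = 77.1 MPa, n = 7.00
  sample C: E = 72.20, α = 9.16, σ_y = 57.10 → σ = 54.9 MPa, n = 1.04
  sample U: E = 109.6, α = 18.7, σ_y = 310.0 → σ = 170 MPa, n = 1.82
Sample C has the lowest safety factor, n = 1.04.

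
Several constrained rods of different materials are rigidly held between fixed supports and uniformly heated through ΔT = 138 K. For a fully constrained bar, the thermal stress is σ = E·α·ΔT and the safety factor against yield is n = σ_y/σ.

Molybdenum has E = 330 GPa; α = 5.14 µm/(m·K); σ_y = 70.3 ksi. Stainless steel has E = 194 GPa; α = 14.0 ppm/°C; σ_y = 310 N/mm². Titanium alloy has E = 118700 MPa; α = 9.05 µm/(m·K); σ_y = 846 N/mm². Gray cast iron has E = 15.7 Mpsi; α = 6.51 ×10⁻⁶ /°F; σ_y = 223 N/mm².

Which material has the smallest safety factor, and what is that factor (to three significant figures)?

Per material, after unit conversion:
  molybdenum: E = 330.0, α = 5.14, σ_y = 484.7 → σ = 234 MPa, n = 2.07
  stainless steel: E = 194.0, α = 14.0, σ_y = 310.0 → σ = 375 MPa, n = 0.827
  titanium alloy: E = 118.7, α = 9.05, σ_y = 846.0 → σ = 148 MPa, n = 5.71
  gray cast iron: E = 108.2, α = 11.7, σ_y = 223.0 → σ = 175 MPa, n = 1.27
Smallest n: stainless steel with n = 0.827.

stainless steel, n = 0.827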